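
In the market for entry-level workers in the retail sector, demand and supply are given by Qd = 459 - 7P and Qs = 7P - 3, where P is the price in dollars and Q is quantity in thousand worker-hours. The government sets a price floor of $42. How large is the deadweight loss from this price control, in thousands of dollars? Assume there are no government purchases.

567

Equilibrium: 459 - 7P = 7P - 3, so 462 = 14P and P* = 33, Q* = 228.
Since 42 > 33, the floor is binding.
At P = 42: Qd = 459 - 7·42 = 165 and Qs = 7·42 - 3 = 291.
Quantity traded falls to 165. At Q = 165 the demand price is (459 - 165)/7 = 42 and the supply price is (3 + 165)/7 = 24.
Deadweight loss = ½ · (42 - 24) · (228 - 165) = ½ · 18 · 63 = 567.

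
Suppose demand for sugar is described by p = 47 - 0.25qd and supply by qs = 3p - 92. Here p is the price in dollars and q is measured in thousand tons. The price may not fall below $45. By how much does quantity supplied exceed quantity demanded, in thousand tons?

Rearranging demand gives qd = 188 - 4p. Setting quantity demanded equal to quantity supplied, 188 - 4p = 3p - 92, gives p* = 40 and q* = 28.
Because the floor (45) lies above the market-clearing price, it is binding.
At p = 45: qd = 188 - 4·45 = 8 and qs = 3·45 - 92 = 43.
Surplus = qs - qd = 43 - 8 = 35.

35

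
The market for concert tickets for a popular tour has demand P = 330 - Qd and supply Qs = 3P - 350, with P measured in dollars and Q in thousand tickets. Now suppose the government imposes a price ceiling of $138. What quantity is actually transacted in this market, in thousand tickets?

64

Rearranging demand gives Qd = 330 - P. In a free market, 330 - P = 3P - 350 gives the equilibrium P* = 170, Q* = 160.
Because the ceiling (138) lies below the market-clearing price, it is binding.
At P = 138: Qd = 330 - 138 = 192 and Qs = 3·138 - 350 = 64.
The quantity actually transacted is the short side, supply: 64.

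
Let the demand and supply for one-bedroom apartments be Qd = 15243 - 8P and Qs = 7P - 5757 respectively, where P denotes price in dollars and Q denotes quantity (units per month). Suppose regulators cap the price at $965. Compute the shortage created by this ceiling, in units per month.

6525

Setting quantity demanded equal to quantity supplied, 15243 - 8P = 7P - 5757, gives P* = 1400 and Q* = 4043.
The ceiling of 965 is below the equilibrium price 1400, so it binds.
At P = 965: Qd = 15243 - 8·965 = 7523 and Qs = 7·965 - 5757 = 998.
Shortage = Qd - Qs = 7523 - 998 = 6525.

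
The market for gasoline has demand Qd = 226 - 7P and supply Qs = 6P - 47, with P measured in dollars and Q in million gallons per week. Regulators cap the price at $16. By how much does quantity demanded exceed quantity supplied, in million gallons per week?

Equilibrium: 226 - 7P = 6P - 47, so 273 = 13P and P* = 21, Q* = 79.
Because the ceiling (16) lies below the market-clearing price, it is binding.
At P = 16: Qd = 226 - 7·16 = 114 and Qs = 6·16 - 47 = 49.
Shortage = Qd - Qs = 114 - 49 = 65.

65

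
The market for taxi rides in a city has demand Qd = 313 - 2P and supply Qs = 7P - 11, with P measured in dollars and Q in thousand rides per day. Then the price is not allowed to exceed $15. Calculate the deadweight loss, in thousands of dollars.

6945.75

In a free market, 313 - 2P = 7P - 11 gives the equilibrium P* = 36, Q* = 241.
Since 15 < 36, the ceiling is binding.
At P = 15: Qd = 313 - 2·15 = 283 and Qs = 7·15 - 11 = 94.
Quantity traded falls to 94. At Q = 94 the demand price is (313 - 94)/2 = 109.5 and the supply price is (11 + 94)/7 = 15.
Deadweight loss = ½ · (109.5 - 15) · (241 - 94) = ½ · 94.5 · 147 = 6945.75.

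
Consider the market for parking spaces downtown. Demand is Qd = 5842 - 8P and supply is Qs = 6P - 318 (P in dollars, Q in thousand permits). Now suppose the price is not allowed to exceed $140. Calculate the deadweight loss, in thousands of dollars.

In a free market, 5842 - 8P = 6P - 318 gives the equilibrium P* = 440, Q* = 2322.
Because the ceiling (140) lies below the market-clearing price, it is binding.
At P = 140: Qd = 5842 - 8·140 = 4722 and Qs = 6·140 - 318 = 522.
Quantity traded falls to 522. At Q = 522 the demand price is (5842 - 522)/8 = 665 and the supply price is (318 + 522)/6 = 140.
Deadweight loss = ½ · (665 - 140) · (2322 - 522) = ½ · 525 · 1800 = 472500.

472500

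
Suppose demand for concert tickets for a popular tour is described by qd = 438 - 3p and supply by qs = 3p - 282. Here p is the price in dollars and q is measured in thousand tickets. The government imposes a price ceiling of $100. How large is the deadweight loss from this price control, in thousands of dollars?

1200

In a free market, 438 - 3p = 3p - 282 gives the equilibrium p* = 120, q* = 78.
The ceiling of 100 is below the equilibrium price 120, so it binds.
At p = 100: qd = 438 - 3·100 = 138 and qs = 3·100 - 282 = 18.
Quantity traded falls to 18. At q = 18 the demand price is (438 - 18)/3 = 140 and the supply price is (282 + 18)/3 = 100.
Deadweight loss = ½ · (140 - 100) · (78 - 18) = ½ · 40 · 60 = 1200.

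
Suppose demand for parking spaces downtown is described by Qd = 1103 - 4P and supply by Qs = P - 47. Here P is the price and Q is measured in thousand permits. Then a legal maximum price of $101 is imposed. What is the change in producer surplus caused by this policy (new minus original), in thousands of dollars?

-15286.5

In a free market, 1103 - 4P = P - 47 gives the equilibrium P* = 230, Q* = 183.
Since 101 < 230, the ceiling is binding.
At P = 101: Qd = 1103 - 4·101 = 699 and Qs = 101 - 47 = 54.
Producer surplus without the control is ½ · (230 - 47) · 183 = 16744.5.
With the ceiling, producers sell 54 units at 101, so PS = ½ · (101 - 47) · 54 = 1458.
Change in producer surplus = 1458 - 16744.5 = -15286.5.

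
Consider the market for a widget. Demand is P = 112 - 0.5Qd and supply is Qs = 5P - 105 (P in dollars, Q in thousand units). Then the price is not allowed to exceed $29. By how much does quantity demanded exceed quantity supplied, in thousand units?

Rearranging demand gives Qd = 224 - 2P. Without the control the market clears where 224 - 2P = 5P - 105, i.e. P* = 47 and Q* = 130.
Since 29 < 47, the ceiling is binding.
At P = 29: Qd = 224 - 2·29 = 166 and Qs = 5·29 - 105 = 40.
Shortage = Qd - Qs = 166 - 40 = 126.

126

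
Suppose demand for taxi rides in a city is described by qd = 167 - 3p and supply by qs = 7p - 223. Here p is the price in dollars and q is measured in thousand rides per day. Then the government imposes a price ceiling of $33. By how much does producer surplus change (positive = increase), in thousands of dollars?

Setting quantity demanded equal to quantity supplied, 167 - 3p = 7p - 223, gives p* = 39 and q* = 50.
The ceiling of 33 is below the equilibrium price 39, so it binds.
At p = 33: qd = 167 - 3·33 = 68 and qs = 7·33 - 223 = 8.
Producer surplus without the control is ½ · (39 - 223/7) · 50 = 1250/7.
With the ceiling, producers sell 8 units at 33, so PS = ½ · (33 - 223/7) · 8 = 32/7.
Change in producer surplus = 32/7 - 1250/7 = -174.

-174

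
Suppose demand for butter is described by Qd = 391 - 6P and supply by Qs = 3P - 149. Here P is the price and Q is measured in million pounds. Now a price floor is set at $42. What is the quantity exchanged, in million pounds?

In a free market, 391 - 6P = 3P - 149 gives the equilibrium P* = 60, Q* = 31.
The floor of 42 is below the equilibrium price 60, so it is not binding; the market clears at P* = 60, Q* = 31.

31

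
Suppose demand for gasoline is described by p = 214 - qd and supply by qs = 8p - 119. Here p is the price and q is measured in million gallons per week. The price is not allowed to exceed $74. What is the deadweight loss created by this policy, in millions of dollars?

0

Rearranging demand gives qd = 214 - p. Equilibrium: 214 - p = 8p - 119, so 333 = 9p and p* = 37, q* = 177.
The ceiling of 74 is above the equilibrium price 37, so it is not binding; the market clears at p* = 37, q* = 177.
Since the control does not bind, no trades are prevented and deadweight loss is zero.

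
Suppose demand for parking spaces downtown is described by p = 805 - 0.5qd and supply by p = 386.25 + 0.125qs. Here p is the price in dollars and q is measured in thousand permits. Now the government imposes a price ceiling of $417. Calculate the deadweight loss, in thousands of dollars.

56180

Rearranging demand gives qd = 1610 - 2p; rearranging supply gives qs = 8p - 3090. Setting quantity demanded equal to quantity supplied, 1610 - 2p = 8p - 3090, gives p* = 470 and q* = 670.
Since 417 < 470, the ceiling is binding.
At p = 417: qd = 1610 - 2·417 = 776 and qs = 8·417 - 3090 = 246.
Quantity traded falls to 246. At q = 246 the demand price is (1610 - 246)/2 = 682 and the supply price is (3090 + 246)/8 = 417.
Deadweight loss = ½ · (682 - 417) · (670 - 246) = ½ · 265 · 424 = 56180.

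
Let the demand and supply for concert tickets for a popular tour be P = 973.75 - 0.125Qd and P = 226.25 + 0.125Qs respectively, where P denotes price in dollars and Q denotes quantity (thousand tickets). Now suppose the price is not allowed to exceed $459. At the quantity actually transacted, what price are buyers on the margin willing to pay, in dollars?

Rearranging demand gives Qd = 7790 - 8P; rearranging supply gives Qs = 8P - 1810. Setting quantity demanded equal to quantity supplied, 7790 - 8P = 8P - 1810, gives P* = 600 and Q* = 2990.
Since 459 < 600, the ceiling is binding.
At P = 459: Qd = 7790 - 8·459 = 4118 and Qs = 8·459 - 1810 = 1862.
Only 1862 units reach the market. On the demand curve, the marginal buyer's willingness to pay at Q = 1862 is (7790 - 1862)/8 = 741.

741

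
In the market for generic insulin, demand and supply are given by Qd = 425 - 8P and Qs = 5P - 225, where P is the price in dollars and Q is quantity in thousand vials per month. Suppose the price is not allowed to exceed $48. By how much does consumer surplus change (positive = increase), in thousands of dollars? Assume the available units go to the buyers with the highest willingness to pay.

23.75

In a free market, 425 - 8P = 5P - 225 gives the equilibrium P* = 50, Q* = 25.
Because the ceiling (48) lies below the market-clearing price, it is binding.
At P = 48: Qd = 425 - 8·48 = 41 and Qs = 5·48 - 225 = 15.
Consumer surplus without the control is ½ · (53.125 - 50) · 25 = 39.0625.
With the ceiling, 15 units are sold at 48 (assume they go to the highest-value buyers). The demand price at Q = 15 is 51.25, so CS = ½ · [(53.125 - 48) + (51.25 - 48)] · 15 = 62.8125.
Change in consumer surplus = 62.8125 - 39.0625 = 23.75.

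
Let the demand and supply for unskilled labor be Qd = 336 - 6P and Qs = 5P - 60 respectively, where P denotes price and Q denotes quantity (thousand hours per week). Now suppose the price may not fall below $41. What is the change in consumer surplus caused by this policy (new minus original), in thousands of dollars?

Equilibrium: 336 - 6P = 5P - 60, so 396 = 11P and P* = 36, Q* = 120.
Since 41 > 36, the floor is binding.
At P = 41: Qd = 336 - 6·41 = 90 and Qs = 5·41 - 60 = 145.
Consumer surplus without the control is ½ · (56 - 36) · 120 = 1200.
With the floor, consumers buy 90 units at 41, so CS = ½ · (56 - 41) · 90 = 675.
Change in consumer surplus = 675 - 1200 = -525.

-525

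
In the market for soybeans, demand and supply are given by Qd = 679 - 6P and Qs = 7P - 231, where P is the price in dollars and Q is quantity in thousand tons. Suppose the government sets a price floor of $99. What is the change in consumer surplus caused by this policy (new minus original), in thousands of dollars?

Equilibrium: 679 - 6P = 7P - 231, so 910 = 13P and P* = 70, Q* = 259.
Because the floor (99) lies above the market-clearing price, it is binding.
At P = 99: Qd = 679 - 6·99 = 85 and Qs = 7·99 - 231 = 462.
Consumer surplus without the control is ½ · (679/6 - 70) · 259 = 67081/12.
With the floor, consumers buy 85 units at 99, so CS = ½ · (679/6 - 99) · 85 = 7225/12.
Change in consumer surplus = 7225/12 - 67081/12 = -4988.

-4988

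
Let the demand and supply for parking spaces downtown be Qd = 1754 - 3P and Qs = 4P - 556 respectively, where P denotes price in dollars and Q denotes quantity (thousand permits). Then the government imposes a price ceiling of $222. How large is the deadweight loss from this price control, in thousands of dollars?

54432

Without the control the market clears where 1754 - 3P = 4P - 556, i.e. P* = 330 and Q* = 764.
Since 222 < 330, the ceiling is binding.
At P = 222: Qd = 1754 - 3·222 = 1088 and Qs = 4·222 - 556 = 332.
Quantity traded falls to 332. At Q = 332 the demand price is (1754 - 332)/3 = 474 and the supply price is (556 + 332)/4 = 222.
Deadweight loss = ½ · (474 - 222) · (764 - 332) = ½ · 252 · 432 = 54432.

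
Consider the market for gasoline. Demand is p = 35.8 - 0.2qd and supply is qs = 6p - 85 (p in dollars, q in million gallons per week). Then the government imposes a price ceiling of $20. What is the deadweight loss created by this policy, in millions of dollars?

Rearranging demand gives qd = 179 - 5p. Without the control the market clears where 179 - 5p = 6p - 85, i.e. p* = 24 and q* = 59.
Since 20 < 24, the ceiling is binding.
At p = 20: qd = 179 - 5·20 = 79 and qs = 6·20 - 85 = 35.
Quantity traded falls to 35. At q = 35 the demand price is (179 - 35)/5 = 28.8 and the supply price is (85 + 35)/6 = 20.
Deadweight loss = ½ · (28.8 - 20) · (59 - 35) = ½ · 8.8 · 24 = 105.6.

105.6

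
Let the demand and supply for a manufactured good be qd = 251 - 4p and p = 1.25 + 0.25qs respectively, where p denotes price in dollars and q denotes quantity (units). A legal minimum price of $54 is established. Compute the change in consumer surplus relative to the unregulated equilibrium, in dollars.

-1738

Rearranging supply gives qs = 4p - 5. In a free market, 251 - 4p = 4p - 5 gives the equilibrium p* = 32, q* = 123.
The floor of 54 is above the equilibrium price 32, so it binds.
At p = 54: qd = 251 - 4·54 = 35 and qs = 4·54 - 5 = 211.
Consumer surplus without the control is ½ · (62.75 - 32) · 123 = 1891.125.
With the floor, consumers buy 35 units at 54, so CS = ½ · (62.75 - 54) · 35 = 153.125.
Change in consumer surplus = 153.125 - 1891.125 = -1738.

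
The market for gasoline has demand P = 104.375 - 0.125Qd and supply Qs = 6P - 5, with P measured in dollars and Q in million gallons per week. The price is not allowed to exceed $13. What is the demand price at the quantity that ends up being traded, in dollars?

Rearranging demand gives Qd = 835 - 8P. Setting quantity demanded equal to quantity supplied, 835 - 8P = 6P - 5, gives P* = 60 and Q* = 355.
The ceiling of 13 is below the equilibrium price 60, so it binds.
At P = 13: Qd = 835 - 8·13 = 731 and Qs = 6·13 - 5 = 73.
Only 73 units reach the market. On the demand curve, the marginal buyer's willingness to pay at Q = 73 is (835 - 73)/8 = 95.25.

95.25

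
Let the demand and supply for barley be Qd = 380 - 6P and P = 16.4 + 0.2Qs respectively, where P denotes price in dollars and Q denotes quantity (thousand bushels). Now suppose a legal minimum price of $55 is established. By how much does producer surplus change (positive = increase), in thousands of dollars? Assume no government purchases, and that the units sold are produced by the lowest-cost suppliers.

41.6

Rearranging supply gives Qs = 5P - 82. Setting quantity demanded equal to quantity supplied, 380 - 6P = 5P - 82, gives P* = 42 and Q* = 128.
Since 55 > 42, the floor is binding.
At P = 55: Qd = 380 - 6·55 = 50 and Qs = 5·55 - 82 = 193.
Producer surplus without the control is ½ · (42 - 16.4) · 128 = 1638.4.
With the floor, 50 units are sold at 55. The supply price at Q = 50 is 26.4, so PS = ½ · [(55 - 16.4) + (55 - 26.4)] · 50 = 1680.
Change in producer surplus = 1680 - 1638.4 = 41.6.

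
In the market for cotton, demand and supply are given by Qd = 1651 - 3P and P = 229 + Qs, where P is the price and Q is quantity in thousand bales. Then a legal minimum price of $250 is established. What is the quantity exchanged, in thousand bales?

Rearranging supply gives Qs = P - 229. In a free market, 1651 - 3P = P - 229 gives the equilibrium P* = 470, Q* = 241.
The floor of 250 is below the equilibrium price 470, so it is not binding; the market clears at P* = 470, Q* = 241.

241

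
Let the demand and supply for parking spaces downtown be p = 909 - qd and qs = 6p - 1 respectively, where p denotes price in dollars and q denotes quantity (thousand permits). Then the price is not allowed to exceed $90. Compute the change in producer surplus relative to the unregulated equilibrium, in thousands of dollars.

-26360

Rearranging demand gives qd = 909 - p. Setting quantity demanded equal to quantity supplied, 909 - p = 6p - 1, gives p* = 130 and q* = 779.
Since 90 < 130, the ceiling is binding.
At p = 90: qd = 909 - 90 = 819 and qs = 6·90 - 1 = 539.
Producer surplus without the control is ½ · (130 - 1/6) · 779 = 606841/12.
With the ceiling, producers sell 539 units at 90, so PS = ½ · (90 - 1/6) · 539 = 290521/12.
Change in producer surplus = 290521/12 - 606841/12 = -26360.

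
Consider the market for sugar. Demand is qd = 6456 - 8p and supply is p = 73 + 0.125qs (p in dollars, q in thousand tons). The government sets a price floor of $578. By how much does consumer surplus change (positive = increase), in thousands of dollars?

Rearranging supply gives qs = 8p - 584. Equilibrium: 6456 - 8p = 8p - 584, so 7040 = 16p and p* = 440, q* = 2936.
The floor of 578 is above the equilibrium price 440, so it binds.
At p = 578: qd = 6456 - 8·578 = 1832 and qs = 8·578 - 584 = 4040.
Consumer surplus without the control is ½ · (807 - 440) · 2936 = 538756.
With the floor, consumers buy 1832 units at 578, so CS = ½ · (807 - 578) · 1832 = 209764.
Change in consumer surplus = 209764 - 538756 = -328992.

-328992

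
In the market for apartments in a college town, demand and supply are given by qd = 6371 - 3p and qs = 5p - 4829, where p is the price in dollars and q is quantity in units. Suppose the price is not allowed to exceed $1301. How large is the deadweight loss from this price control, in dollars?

Equilibrium: 6371 - 3p = 5p - 4829, so 11200 = 8p and p* = 1400, q* = 2171.
Since 1301 < 1400, the ceiling is binding.
At p = 1301: qd = 6371 - 3·1301 = 2468 and qs = 5·1301 - 4829 = 1676.
Quantity traded falls to 1676. At q = 1676 the demand price is (6371 - 1676)/3 = 1565 and the supply price is (4829 + 1676)/5 = 1301.
Deadweight loss = ½ · (1565 - 1301) · (2171 - 1676) = ½ · 264 · 495 = 65340.

65340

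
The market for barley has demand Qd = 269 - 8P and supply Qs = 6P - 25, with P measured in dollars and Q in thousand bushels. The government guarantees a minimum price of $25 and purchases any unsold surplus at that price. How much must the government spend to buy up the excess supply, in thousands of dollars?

1400

In a free market, 269 - 8P = 6P - 25 gives the equilibrium P* = 21, Q* = 101.
Since 25 > 21, the floor is binding.
At P = 25: Qd = 269 - 8·25 = 69 and Qs = 6·25 - 25 = 125.
Surplus = Qs - Qd = 56.
Government expenditure = surplus × support price = 56 × 25 = 1400.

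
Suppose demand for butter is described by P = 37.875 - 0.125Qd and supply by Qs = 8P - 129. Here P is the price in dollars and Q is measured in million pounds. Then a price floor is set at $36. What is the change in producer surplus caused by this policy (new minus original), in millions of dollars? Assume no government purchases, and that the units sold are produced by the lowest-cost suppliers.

-189

Rearranging demand gives Qd = 303 - 8P. Equilibrium: 303 - 8P = 8P - 129, so 432 = 16P and P* = 27, Q* = 87.
Since 36 > 27, the floor is binding.
At P = 36: Qd = 303 - 8·36 = 15 and Qs = 8·36 - 129 = 159.
Producer surplus without the control is ½ · (27 - 16.125) · 87 = 473.0625.
With the floor, 15 units are sold at 36. The supply price at Q = 15 is 18, so PS = ½ · [(36 - 16.125) + (36 - 18)] · 15 = 284.0625.
Change in producer surplus = 284.0625 - 473.0625 = -189.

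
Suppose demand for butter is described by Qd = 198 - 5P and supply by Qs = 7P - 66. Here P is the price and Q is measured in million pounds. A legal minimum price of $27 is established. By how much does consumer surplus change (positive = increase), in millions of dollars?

In a free market, 198 - 5P = 7P - 66 gives the equilibrium P* = 22, Q* = 88.
The floor of 27 is above the equilibrium price 22, so it binds.
At P = 27: Qd = 198 - 5·27 = 63 and Qs = 7·27 - 66 = 123.
Consumer surplus without the control is ½ · (39.6 - 22) · 88 = 774.4.
With the floor, consumers buy 63 units at 27, so CS = ½ · (39.6 - 27) · 63 = 396.9.
Change in consumer surplus = 396.9 - 774.4 = -377.5.

-377.5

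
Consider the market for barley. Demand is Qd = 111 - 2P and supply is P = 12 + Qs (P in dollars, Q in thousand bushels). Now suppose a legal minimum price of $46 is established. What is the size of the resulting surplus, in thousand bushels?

15

Rearranging supply gives Qs = P - 12. Equilibrium: 111 - 2P = P - 12, so 123 = 3P and P* = 41, Q* = 29.
Because the floor (46) lies above the market-clearing price, it is binding.
At P = 46: Qd = 111 - 2·46 = 19 and Qs = 46 - 12 = 34.
Surplus = Qs - Qd = 34 - 19 = 15.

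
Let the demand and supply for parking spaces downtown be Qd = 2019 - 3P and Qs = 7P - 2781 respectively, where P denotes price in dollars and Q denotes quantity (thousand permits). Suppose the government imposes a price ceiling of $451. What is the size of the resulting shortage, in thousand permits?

290

Equilibrium: 2019 - 3P = 7P - 2781, so 4800 = 10P and P* = 480, Q* = 579.
Because the ceiling (451) lies below the market-clearing price, it is binding.
At P = 451: Qd = 2019 - 3·451 = 666 and Qs = 7·451 - 2781 = 376.
Shortage = Qd - Qs = 666 - 376 = 290.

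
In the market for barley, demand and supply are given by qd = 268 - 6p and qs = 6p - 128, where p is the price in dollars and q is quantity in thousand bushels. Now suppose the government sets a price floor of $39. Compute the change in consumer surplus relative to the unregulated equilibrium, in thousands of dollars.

-312

Equilibrium: 268 - 6p = 6p - 128, so 396 = 12p and p* = 33, q* = 70.
Since 39 > 33, the floor is binding.
At p = 39: qd = 268 - 6·39 = 34 and qs = 6·39 - 128 = 106.
Consumer surplus without the control is ½ · (134/3 - 33) · 70 = 1225/3.
With the floor, consumers buy 34 units at 39, so CS = ½ · (134/3 - 39) · 34 = 289/3.
Change in consumer surplus = 289/3 - 1225/3 = -312.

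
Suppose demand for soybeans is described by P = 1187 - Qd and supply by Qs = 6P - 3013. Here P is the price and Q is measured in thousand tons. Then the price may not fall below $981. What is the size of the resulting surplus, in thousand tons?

Rearranging demand gives Qd = 1187 - P. In a free market, 1187 - P = 6P - 3013 gives the equilibrium P* = 600, Q* = 587.
Since 981 > 600, the floor is binding.
At P = 981: Qd = 1187 - 981 = 206 and Qs = 6·981 - 3013 = 2873.
Surplus = Qs - Qd = 2873 - 206 = 2667.

2667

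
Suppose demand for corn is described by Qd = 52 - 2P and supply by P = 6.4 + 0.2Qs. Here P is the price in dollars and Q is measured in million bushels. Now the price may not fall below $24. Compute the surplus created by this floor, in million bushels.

84

Rearranging supply gives Qs = 5P - 32. Without the control the market clears where 52 - 2P = 5P - 32, i.e. P* = 12 and Q* = 28.
Since 24 > 12, the floor is binding.
At P = 24: Qd = 52 - 2·24 = 4 and Qs = 5·24 - 32 = 88.
Surplus = Qs - Qd = 88 - 4 = 84.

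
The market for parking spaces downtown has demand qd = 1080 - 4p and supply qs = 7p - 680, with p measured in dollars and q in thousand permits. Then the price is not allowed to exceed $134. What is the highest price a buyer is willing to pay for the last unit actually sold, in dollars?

Without the control the market clears where 1080 - 4p = 7p - 680, i.e. p* = 160 and q* = 440.
The ceiling of 134 is below the equilibrium price 160, so it binds.
At p = 134: qd = 1080 - 4·134 = 544 and qs = 7·134 - 680 = 258.
Only 258 units reach the market. On the demand curve, the marginal buyer's willingness to pay at q = 258 is (1080 - 258)/4 = 205.5.

205.5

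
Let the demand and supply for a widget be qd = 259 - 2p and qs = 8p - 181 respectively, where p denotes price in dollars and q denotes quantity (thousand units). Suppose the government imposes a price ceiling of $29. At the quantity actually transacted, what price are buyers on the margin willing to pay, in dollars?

In a free market, 259 - 2p = 8p - 181 gives the equilibrium p* = 44, q* = 171.
The ceiling of 29 is below the equilibrium price 44, so it binds.
At p = 29: qd = 259 - 2·29 = 201 and qs = 8·29 - 181 = 51.
Only 51 units reach the market. On the demand curve, the marginal buyer's willingness to pay at q = 51 is (259 - 51)/2 = 104.

104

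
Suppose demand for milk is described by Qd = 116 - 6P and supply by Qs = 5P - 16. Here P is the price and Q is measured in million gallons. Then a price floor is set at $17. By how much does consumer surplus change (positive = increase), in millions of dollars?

Setting quantity demanded equal to quantity supplied, 116 - 6P = 5P - 16, gives P* = 12 and Q* = 44.
The floor of 17 is above the equilibrium price 12, so it binds.
At P = 17: Qd = 116 - 6·17 = 14 and Qs = 5·17 - 16 = 69.
Consumer surplus without the control is ½ · (58/3 - 12) · 44 = 484/3.
With the floor, consumers buy 14 units at 17, so CS = ½ · (58/3 - 17) · 14 = 49/3.
Change in consumer surplus = 49/3 - 484/3 = -145.

-145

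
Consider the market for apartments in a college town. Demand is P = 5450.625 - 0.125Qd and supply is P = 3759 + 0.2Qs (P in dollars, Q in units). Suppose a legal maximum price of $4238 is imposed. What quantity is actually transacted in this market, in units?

Rearranging demand gives Qd = 43605 - 8P; rearranging supply gives Qs = 5P - 18795. Equilibrium: 43605 - 8P = 5P - 18795, so 62400 = 13P and P* = 4800, Q* = 5205.
Because the ceiling (4238) lies below the market-clearing price, it is binding.
At P = 4238: Qd = 43605 - 8·4238 = 9701 and Qs = 5·4238 - 18795 = 2395.
The quantity actually transacted is the short side, supply: 2395.

2395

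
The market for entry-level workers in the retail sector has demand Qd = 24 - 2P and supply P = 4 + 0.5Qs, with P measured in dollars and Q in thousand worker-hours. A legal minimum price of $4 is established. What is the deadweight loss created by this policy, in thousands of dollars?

0

Rearranging supply gives Qs = 2P - 8. Equilibrium: 24 - 2P = 2P - 8, so 32 = 4P and P* = 8, Q* = 8.
The floor of 4 is below the equilibrium price 8, so it is not binding; the market clears at P* = 8, Q* = 8.
Since the control does not bind, no trades are prevented and deadweight loss is zero.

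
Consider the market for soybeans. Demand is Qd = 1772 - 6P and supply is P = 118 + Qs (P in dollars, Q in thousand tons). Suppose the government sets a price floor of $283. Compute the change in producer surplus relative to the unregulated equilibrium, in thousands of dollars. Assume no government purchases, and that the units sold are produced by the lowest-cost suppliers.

Rearranging supply gives Qs = P - 118. Without the control the market clears where 1772 - 6P = P - 118, i.e. P* = 270 and Q* = 152.
The floor of 283 is above the equilibrium price 270, so it binds.
At P = 283: Qd = 1772 - 6·283 = 74 and Qs = 283 - 118 = 165.
Producer surplus without the control is ½ · (270 - 118) · 152 = 11552.
With the floor, 74 units are sold at 283. The supply price at Q = 74 is 192, so PS = ½ · [(283 - 118) + (283 - 192)] · 74 = 9472.
Change in producer surplus = 9472 - 11552 = -2080.

-2080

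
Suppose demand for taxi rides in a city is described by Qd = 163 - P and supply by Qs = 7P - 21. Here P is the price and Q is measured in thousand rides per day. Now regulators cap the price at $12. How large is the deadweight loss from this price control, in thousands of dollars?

Setting quantity demanded equal to quantity supplied, 163 - P = 7P - 21, gives P* = 23 and Q* = 140.
The ceiling of 12 is below the equilibrium price 23, so it binds.
At P = 12: Qd = 163 - 12 = 151 and Qs = 7·12 - 21 = 63.
Quantity traded falls to 63. At Q = 63 the demand price is 163 - 63 = 100 and the supply price is (21 + 63)/7 = 12.
Deadweight loss = ½ · (100 - 12) · (140 - 63) = ½ · 88 · 77 = 3388.

3388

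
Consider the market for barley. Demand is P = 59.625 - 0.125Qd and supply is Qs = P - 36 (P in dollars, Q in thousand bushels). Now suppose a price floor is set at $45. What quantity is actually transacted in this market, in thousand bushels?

21

Rearranging demand gives Qd = 477 - 8P. Without the control the market clears where 477 - 8P = P - 36, i.e. P* = 57 and Q* = 21.
The floor of 45 is below the equilibrium price 57, so it is not binding; the market clears at P* = 57, Q* = 21.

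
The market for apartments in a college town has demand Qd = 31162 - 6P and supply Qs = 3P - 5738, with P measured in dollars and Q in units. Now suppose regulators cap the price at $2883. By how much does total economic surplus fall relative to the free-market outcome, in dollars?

Without the control the market clears where 31162 - 6P = 3P - 5738, i.e. P* = 4100 and Q* = 6562.
Because the ceiling (2883) lies below the market-clearing price, it is binding.
At P = 2883: Qd = 31162 - 6·2883 = 13864 and Qs = 3·2883 - 5738 = 2911.
Quantity traded falls to 2911. At Q = 2911 the demand price is (31162 - 2911)/6 = 4708.5 and the supply price is (5738 + 2911)/3 = 2883.
Deadweight loss = ½ · (4708.5 - 2883) · (6562 - 2911) = ½ · 1825.5 · 3651 = 3332450.25.

3332450.25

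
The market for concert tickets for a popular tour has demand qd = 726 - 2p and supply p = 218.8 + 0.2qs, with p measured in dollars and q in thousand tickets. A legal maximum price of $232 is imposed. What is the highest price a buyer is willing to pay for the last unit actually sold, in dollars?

Rearranging supply gives qs = 5p - 1094. Equilibrium: 726 - 2p = 5p - 1094, so 1820 = 7p and p* = 260, q* = 206.
Since 232 < 260, the ceiling is binding.
At p = 232: qd = 726 - 2·232 = 262 and qs = 5·232 - 1094 = 66.
Only 66 units reach the market. On the demand curve, the marginal buyer's willingness to pay at q = 66 is (726 - 66)/2 = 330.

330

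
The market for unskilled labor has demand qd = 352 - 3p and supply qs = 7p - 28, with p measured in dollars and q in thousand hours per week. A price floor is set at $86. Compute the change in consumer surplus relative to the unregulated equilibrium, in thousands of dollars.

Setting quantity demanded equal to quantity supplied, 352 - 3p = 7p - 28, gives p* = 38 and q* = 238.
Because the floor (86) lies above the market-clearing price, it is binding.
At p = 86: qd = 352 - 3·86 = 94 and qs = 7·86 - 28 = 574.
Consumer surplus without the control is ½ · (352/3 - 38) · 238 = 28322/3.
With the floor, consumers buy 94 units at 86, so CS = ½ · (352/3 - 86) · 94 = 4418/3.
Change in consumer surplus = 4418/3 - 28322/3 = -7968.

-7968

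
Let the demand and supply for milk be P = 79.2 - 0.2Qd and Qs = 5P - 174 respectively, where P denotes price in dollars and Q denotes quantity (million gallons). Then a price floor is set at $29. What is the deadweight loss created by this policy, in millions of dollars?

Rearranging demand gives Qd = 396 - 5P. Setting quantity demanded equal to quantity supplied, 396 - 5P = 5P - 174, gives P* = 57 and Q* = 111.
The floor of 29 is below the equilibrium price 57, so it is not binding; the market clears at P* = 57, Q* = 111.
Since the control does not bind, no trades are prevented and deadweight loss is zero.

0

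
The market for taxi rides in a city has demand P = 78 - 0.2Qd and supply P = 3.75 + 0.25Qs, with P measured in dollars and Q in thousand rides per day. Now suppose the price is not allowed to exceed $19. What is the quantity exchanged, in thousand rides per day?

61

Rearranging demand gives Qd = 390 - 5P; rearranging supply gives Qs = 4P - 15. Equilibrium: 390 - 5P = 4P - 15, so 405 = 9P and P* = 45, Q* = 165.
Because the ceiling (19) lies below the market-clearing price, it is binding.
At P = 19: Qd = 390 - 5·19 = 295 and Qs = 4·19 - 15 = 61.
The quantity actually transacted is the short side, supply: 61.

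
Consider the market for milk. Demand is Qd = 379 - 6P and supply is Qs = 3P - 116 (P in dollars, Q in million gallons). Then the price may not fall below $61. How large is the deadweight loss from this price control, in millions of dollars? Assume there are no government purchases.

Without the control the market clears where 379 - 6P = 3P - 116, i.e. P* = 55 and Q* = 49.
Because the floor (61) lies above the market-clearing price, it is binding.
At P = 61: Qd = 379 - 6·61 = 13 and Qs = 3·61 - 116 = 67.
Quantity traded falls to 13. At Q = 13 the demand price is (379 - 13)/6 = 61 and the supply price is (116 + 13)/3 = 43.
Deadweight loss = ½ · (61 - 43) · (49 - 13) = ½ · 18 · 36 = 324.

324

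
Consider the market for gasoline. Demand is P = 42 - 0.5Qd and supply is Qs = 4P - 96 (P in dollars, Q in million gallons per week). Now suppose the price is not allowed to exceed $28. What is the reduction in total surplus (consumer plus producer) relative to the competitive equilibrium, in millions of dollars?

Rearranging demand gives Qd = 84 - 2P. Equilibrium: 84 - 2P = 4P - 96, so 180 = 6P and P* = 30, Q* = 24.
Because the ceiling (28) lies below the market-clearing price, it is binding.
At P = 28: Qd = 84 - 2·28 = 28 and Qs = 4·28 - 96 = 16.
Quantity traded falls to 16. At Q = 16 the demand price is (84 - 16)/2 = 34 and the supply price is (96 + 16)/4 = 28.
Deadweight loss = ½ · (34 - 28) · (24 - 16) = ½ · 6 · 8 = 24.

24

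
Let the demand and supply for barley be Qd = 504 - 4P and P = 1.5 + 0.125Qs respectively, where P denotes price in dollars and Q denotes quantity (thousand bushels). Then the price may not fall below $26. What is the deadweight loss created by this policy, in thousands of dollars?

Rearranging supply gives Qs = 8P - 12. Setting quantity demanded equal to quantity supplied, 504 - 4P = 8P - 12, gives P* = 43 and Q* = 332.
The floor of 26 is below the equilibrium price 43, so it is not binding; the market clears at P* = 43, Q* = 332.
Since the control does not bind, no trades are prevented and deadweight loss is zero.

0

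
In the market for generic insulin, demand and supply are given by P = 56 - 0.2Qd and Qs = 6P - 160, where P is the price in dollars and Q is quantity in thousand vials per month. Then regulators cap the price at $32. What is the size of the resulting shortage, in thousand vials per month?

Rearranging demand gives Qd = 280 - 5P. In a free market, 280 - 5P = 6P - 160 gives the equilibrium P* = 40, Q* = 80.
The ceiling of 32 is below the equilibrium price 40, so it binds.
At P = 32: Qd = 280 - 5·32 = 120 and Qs = 6·32 - 160 = 32.
Shortage = Qd - Qs = 120 - 32 = 88.

88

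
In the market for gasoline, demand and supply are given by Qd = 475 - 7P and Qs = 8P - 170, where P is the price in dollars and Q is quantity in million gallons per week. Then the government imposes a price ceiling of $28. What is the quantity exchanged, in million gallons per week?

In a free market, 475 - 7P = 8P - 170 gives the equilibrium P* = 43, Q* = 174.
Since 28 < 43, the ceiling is binding.
At P = 28: Qd = 475 - 7·28 = 279 and Qs = 8·28 - 170 = 54.
The quantity actually transacted is the short side, supply: 54.

54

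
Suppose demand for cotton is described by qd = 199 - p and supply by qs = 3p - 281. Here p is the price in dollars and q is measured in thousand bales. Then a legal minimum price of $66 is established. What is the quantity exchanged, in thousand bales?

79

In a free market, 199 - p = 3p - 281 gives the equilibrium p* = 120, q* = 79.
The floor of 66 is below the equilibrium price 120, so it is not binding; the market clears at p* = 120, q* = 79.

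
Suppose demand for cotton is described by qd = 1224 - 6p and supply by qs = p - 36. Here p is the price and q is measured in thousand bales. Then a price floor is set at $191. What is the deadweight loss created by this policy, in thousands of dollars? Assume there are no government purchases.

2541

In a free market, 1224 - 6p = p - 36 gives the equilibrium p* = 180, q* = 144.
Since 191 > 180, the floor is binding.
At p = 191: qd = 1224 - 6·191 = 78 and qs = 191 - 36 = 155.
Quantity traded falls to 78. At q = 78 the demand price is (1224 - 78)/6 = 191 and the supply price is 36 + 78 = 114.
Deadweight loss = ½ · (191 - 114) · (144 - 78) = ½ · 77 · 66 = 2541.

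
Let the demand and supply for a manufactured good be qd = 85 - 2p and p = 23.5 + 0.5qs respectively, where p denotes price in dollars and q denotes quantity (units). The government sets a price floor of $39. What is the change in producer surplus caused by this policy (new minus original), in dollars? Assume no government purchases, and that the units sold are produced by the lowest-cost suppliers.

Rearranging supply gives qs = 2p - 47. In a free market, 85 - 2p = 2p - 47 gives the equilibrium p* = 33, q* = 19.
Since 39 > 33, the floor is binding.
At p = 39: qd = 85 - 2·39 = 7 and qs = 2·39 - 47 = 31.
Producer surplus without the control is ½ · (33 - 23.5) · 19 = 90.25.
With the floor, 7 units are sold at 39. The supply price at q = 7 is 27, so PS = ½ · [(39 - 23.5) + (39 - 27)] · 7 = 96.25.
Change in producer surplus = 96.25 - 90.25 = 6.

6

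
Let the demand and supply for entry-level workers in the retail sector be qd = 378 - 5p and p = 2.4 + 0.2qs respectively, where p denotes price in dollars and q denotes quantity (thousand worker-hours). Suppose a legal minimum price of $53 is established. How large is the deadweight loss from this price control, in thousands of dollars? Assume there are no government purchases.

Rearranging supply gives qs = 5p - 12. In a free market, 378 - 5p = 5p - 12 gives the equilibrium p* = 39, q* = 183.
The floor of 53 is above the equilibrium price 39, so it binds.
At p = 53: qd = 378 - 5·53 = 113 and qs = 5·53 - 12 = 253.
Quantity traded falls to 113. At q = 113 the demand price is (378 - 113)/5 = 53 and the supply price is (12 + 113)/5 = 25.
Deadweight loss = ½ · (53 - 25) · (183 - 113) = ½ · 28 · 70 = 980.

980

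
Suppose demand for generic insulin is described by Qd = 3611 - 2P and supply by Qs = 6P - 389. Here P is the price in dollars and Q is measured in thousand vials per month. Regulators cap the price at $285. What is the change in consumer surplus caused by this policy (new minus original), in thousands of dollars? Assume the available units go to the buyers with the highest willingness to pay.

Setting quantity demanded equal to quantity supplied, 3611 - 2P = 6P - 389, gives P* = 500 and Q* = 2611.
Since 285 < 500, the ceiling is binding.
At P = 285: Qd = 3611 - 2·285 = 3041 and Qs = 6·285 - 389 = 1321.
Consumer surplus without the control is ½ · (1805.5 - 500) · 2611 = 1704330.25.
With the ceiling, 1321 units are sold at 285 (assume they go to the highest-value buyers). The demand price at Q = 1321 is 1145, so CS = ½ · [(1805.5 - 285) + (1145 - 285)] · 1321 = 1572320.25.
Change in consumer surplus = 1572320.25 - 1704330.25 = -132010.

-132010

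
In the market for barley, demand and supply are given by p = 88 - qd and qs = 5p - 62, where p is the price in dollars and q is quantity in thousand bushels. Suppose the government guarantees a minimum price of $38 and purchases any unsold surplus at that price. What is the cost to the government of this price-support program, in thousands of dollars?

Rearranging demand gives qd = 88 - p. Setting quantity demanded equal to quantity supplied, 88 - p = 5p - 62, gives p* = 25 and q* = 63.
Because the floor (38) lies above the market-clearing price, it is binding.
At p = 38: qd = 88 - 38 = 50 and qs = 5·38 - 62 = 128.
Surplus = qs - qd = 78.
Government expenditure = surplus × support price = 78 × 38 = 2964.

2964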